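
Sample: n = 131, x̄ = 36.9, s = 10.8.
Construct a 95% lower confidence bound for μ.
μ ≥ 35.34

Lower bound (one-sided):
t* = 1.657 (one-sided for 95%)
Lower bound = x̄ - t* · s/√n = 36.9 - 1.657 · 10.8/√131 = 35.34

We are 95% confident that μ ≥ 35.34.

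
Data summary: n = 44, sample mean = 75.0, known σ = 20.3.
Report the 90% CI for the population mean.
(69.97, 80.03)

z-interval (σ known):
z* = 1.645 for 90% confidence

Margin of error = z* · σ/√n = 1.645 · 20.3/√44 = 5.03

CI: (75.0 - 5.03, 75.0 + 5.03) = (69.97, 80.03)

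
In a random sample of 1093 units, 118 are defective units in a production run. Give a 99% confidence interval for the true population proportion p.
(0.084, 0.132)

Proportion CI:
p̂ = 118/1093 = 0.10796
SE = √(p̂(1-p̂)/n) = √(0.10796 · 0.89204 / 1093) = 0.00939

z* = 2.576
Margin = z* · SE = 2.576 · 0.00939 = 0.0242

CI: 0.10796 ± 0.0242 = (0.084, 0.132)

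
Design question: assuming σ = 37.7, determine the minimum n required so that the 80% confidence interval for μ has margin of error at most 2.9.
n ≥ 278

For margin E ≤ 2.9:
n ≥ (z* · σ / E)²
n ≥ (1.282 · 37.7 / 2.9)²
n ≥ 277.76

Minimum n = 278 (rounding up)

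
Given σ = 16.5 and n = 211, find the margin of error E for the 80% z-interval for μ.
Margin of error = 1.46

Margin of error = z* · σ/√n
= 1.282 · 16.5/√211
= 1.282 · 16.5/14.5258
= 1.46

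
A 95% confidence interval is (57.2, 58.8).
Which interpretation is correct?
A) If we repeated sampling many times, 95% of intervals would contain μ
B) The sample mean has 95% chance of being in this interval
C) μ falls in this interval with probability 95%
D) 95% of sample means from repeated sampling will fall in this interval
A

A) Correct — this is the frequentist long-run coverage interpretation.
B) Wrong — x̄ is observed and sits in the interval by construction.
C) Wrong — μ is fixed; the randomness lives in the interval, not in μ.
D) Wrong — coverage applies to intervals containing μ, not to future x̄ values.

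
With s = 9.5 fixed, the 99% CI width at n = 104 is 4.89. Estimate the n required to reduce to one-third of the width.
n ≈ 936

CI width ∝ 1/√n
To reduce width by factor 3, need √n to grow by 3 → need 3² = 9 times as many samples.

Current: n = 104, width = 4.89
New: n = 936, width ≈ 1.60

Width reduced by factor of 4.89/1.60 = 3.06.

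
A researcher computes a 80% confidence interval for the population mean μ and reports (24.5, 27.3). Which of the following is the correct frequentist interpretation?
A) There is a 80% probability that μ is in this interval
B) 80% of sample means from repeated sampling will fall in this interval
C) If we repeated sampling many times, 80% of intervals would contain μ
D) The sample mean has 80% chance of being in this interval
C

A) Wrong — μ is fixed; the randomness lives in the interval, not in μ.
B) Wrong — coverage applies to intervals containing μ, not to future x̄ values.
C) Correct — this is the frequentist long-run coverage interpretation.
D) Wrong — x̄ is observed and sits in the interval by construction.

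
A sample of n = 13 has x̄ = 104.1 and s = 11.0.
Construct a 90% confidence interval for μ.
(98.66, 109.54)

t-interval (σ unknown):
df = n - 1 = 12
t* = 1.782 for 90% confidence

Margin of error = t* · s/√n = 1.782 · 11.0/√13 = 5.44

CI: (98.66, 109.54)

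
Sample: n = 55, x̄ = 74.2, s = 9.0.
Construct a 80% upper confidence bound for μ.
μ ≤ 75.23

Upper bound (one-sided):
t* = 0.848 (one-sided for 80%)
Upper bound = x̄ + t* · s/√n = 74.2 + 0.848 · 9.0/√55 = 75.23

We are 80% confident that μ ≤ 75.23.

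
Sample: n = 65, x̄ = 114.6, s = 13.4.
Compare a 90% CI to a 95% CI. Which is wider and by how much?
95% CI is wider by 1.09

df = 64
90% CI: t* = 1.669, (111.83, 117.37), width = 2 · t* · s/√n = 5.55
95% CI: t* = 1.998, (111.28, 117.92), width = 2 · t* · s/√n = 6.64

The 95% CI is wider by 6.64 - 5.55 = 1.09.
Higher confidence requires a wider interval.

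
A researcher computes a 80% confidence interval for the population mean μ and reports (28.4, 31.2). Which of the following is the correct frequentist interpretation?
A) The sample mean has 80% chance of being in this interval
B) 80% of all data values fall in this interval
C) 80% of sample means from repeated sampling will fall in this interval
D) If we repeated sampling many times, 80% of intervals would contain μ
D

A) Wrong — x̄ is observed and sits in the interval by construction.
B) Wrong — a CI is about the parameter μ, not individual data values.
C) Wrong — coverage applies to intervals containing μ, not to future x̄ values.
D) Correct — this is the frequentist long-run coverage interpretation.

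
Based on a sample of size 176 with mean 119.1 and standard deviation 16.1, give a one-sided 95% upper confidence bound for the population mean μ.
μ ≤ 121.11

Upper bound (one-sided):
t* = 1.654 (one-sided for 95%)
Upper bound = x̄ + t* · s/√n = 119.1 + 1.654 · 16.1/√176 = 121.11

We are 95% confident that μ ≤ 121.11.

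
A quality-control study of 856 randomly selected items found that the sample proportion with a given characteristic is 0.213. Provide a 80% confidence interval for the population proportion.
(0.195, 0.231)

Proportion CI:
SE = √(p̂(1-p̂)/n) = √(0.213 · 0.787 / 856) = 0.01399

z* = 1.282
Margin = z* · SE = 1.282 · 0.01399 = 0.0179

CI: 0.213 ± 0.0179 = (0.195, 0.231)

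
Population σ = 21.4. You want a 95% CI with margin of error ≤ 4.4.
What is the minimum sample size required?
n ≥ 91

For margin E ≤ 4.4:
n ≥ (z* · σ / E)²
n ≥ (1.960 · 21.4 / 4.4)²
n ≥ 90.87

Minimum n = 91 (rounding up)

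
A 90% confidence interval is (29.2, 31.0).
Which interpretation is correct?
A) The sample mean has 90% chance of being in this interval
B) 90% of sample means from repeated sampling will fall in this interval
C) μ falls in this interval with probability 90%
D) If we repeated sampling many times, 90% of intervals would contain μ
D

A) Wrong — x̄ is observed and sits in the interval by construction.
B) Wrong — coverage applies to intervals containing μ, not to future x̄ values.
C) Wrong — μ is fixed; the randomness lives in the interval, not in μ.
D) Correct — this is the frequentist long-run coverage interpretation.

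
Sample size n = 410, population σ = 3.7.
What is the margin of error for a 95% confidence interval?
Margin of error = 0.36

Margin of error = z* · σ/√n
= 1.960 · 3.7/√410
= 1.960 · 3.7/20.2485
= 0.36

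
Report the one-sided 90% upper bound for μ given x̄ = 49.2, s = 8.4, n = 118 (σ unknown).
μ ≤ 50.20

Upper bound (one-sided):
t* = 1.289 (one-sided for 90%)
Upper bound = x̄ + t* · s/√n = 49.2 + 1.289 · 8.4/√118 = 50.20

We are 90% confident that μ ≤ 50.20.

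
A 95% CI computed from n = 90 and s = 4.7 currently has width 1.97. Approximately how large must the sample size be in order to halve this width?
n ≈ 360

CI width ∝ 1/√n
To reduce width by factor 2, need √n to grow by 2 → need 2² = 4 times as many samples.

Current: n = 90, width = 1.97
New: n = 360, width ≈ 0.97

Width reduced by factor of 1.97/0.97 = 2.03.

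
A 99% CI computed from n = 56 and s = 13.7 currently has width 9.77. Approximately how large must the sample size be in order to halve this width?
n ≈ 224

CI width ∝ 1/√n
To reduce width by factor 2, need √n to grow by 2 → need 2² = 4 times as many samples.

Current: n = 56, width = 9.77
New: n = 224, width ≈ 4.76

Width reduced by factor of 9.77/4.76 = 2.05.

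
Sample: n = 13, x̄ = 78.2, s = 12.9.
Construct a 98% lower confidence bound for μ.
μ ≥ 69.96

Lower bound (one-sided):
t* = 2.303 (one-sided for 98%)
Lower bound = x̄ - t* · s/√n = 78.2 - 2.303 · 12.9/√13 = 69.96

We are 98% confident that μ ≥ 69.96.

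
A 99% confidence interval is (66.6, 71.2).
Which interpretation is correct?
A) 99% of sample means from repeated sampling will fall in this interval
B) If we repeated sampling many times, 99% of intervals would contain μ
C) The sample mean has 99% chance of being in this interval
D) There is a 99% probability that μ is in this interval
B

A) Wrong — coverage applies to intervals containing μ, not to future x̄ values.
B) Correct — this is the frequentist long-run coverage interpretation.
C) Wrong — x̄ is observed and sits in the interval by construction.
D) Wrong — μ is fixed; the randomness lives in the interval, not in μ.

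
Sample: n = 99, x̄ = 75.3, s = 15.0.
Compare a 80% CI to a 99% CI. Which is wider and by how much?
99% CI is wider by 4.03

df = 98
80% CI: t* = 1.290, (73.36, 77.24), width = 2 · t* · s/√n = 3.89
99% CI: t* = 2.627, (71.34, 79.26), width = 2 · t* · s/√n = 7.92

The 99% CI is wider by 7.92 - 3.89 = 4.03.
Higher confidence requires a wider interval.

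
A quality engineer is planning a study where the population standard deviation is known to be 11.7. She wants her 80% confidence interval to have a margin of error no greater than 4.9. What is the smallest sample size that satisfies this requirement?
n ≥ 10

For margin E ≤ 4.9:
n ≥ (z* · σ / E)²
n ≥ (1.282 · 11.7 / 4.9)²
n ≥ 9.37

Minimum n = 10 (rounding up)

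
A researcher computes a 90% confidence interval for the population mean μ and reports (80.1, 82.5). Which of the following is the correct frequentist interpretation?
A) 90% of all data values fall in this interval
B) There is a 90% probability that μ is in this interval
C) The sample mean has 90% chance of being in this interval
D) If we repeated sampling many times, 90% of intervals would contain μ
D

A) Wrong — a CI is about the parameter μ, not individual data values.
B) Wrong — μ is fixed; the randomness lives in the interval, not in μ.
C) Wrong — x̄ is observed and sits in the interval by construction.
D) Correct — this is the frequentist long-run coverage interpretation.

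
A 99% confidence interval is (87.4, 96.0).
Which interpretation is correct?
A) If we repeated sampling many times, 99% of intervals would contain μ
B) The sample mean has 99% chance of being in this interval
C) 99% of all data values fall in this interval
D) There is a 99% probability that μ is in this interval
A

A) Correct — this is the frequentist long-run coverage interpretation.
B) Wrong — x̄ is observed and sits in the interval by construction.
C) Wrong — a CI is about the parameter μ, not individual data values.
D) Wrong — μ is fixed; the randomness lives in the interval, not in μ.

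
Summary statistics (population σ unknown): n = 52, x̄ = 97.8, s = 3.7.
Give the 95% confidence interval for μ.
(96.77, 98.83)

t-interval (σ unknown):
df = n - 1 = 51
t* = 2.008 for 95% confidence

Margin of error = t* · s/√n = 2.008 · 3.7/√52 = 1.03

CI: (96.77, 98.83)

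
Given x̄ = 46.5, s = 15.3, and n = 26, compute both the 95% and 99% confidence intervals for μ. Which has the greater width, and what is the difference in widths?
99% CI is wider by 4.37

df = 25
95% CI: t* = 2.060, (40.32, 52.68), width = 2 · t* · s/√n = 12.36
99% CI: t* = 2.787, (38.14, 54.86), width = 2 · t* · s/√n = 16.73

The 99% CI is wider by 16.73 - 12.36 = 4.37.
Higher confidence requires a wider interval.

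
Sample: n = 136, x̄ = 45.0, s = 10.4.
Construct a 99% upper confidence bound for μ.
μ ≤ 47.10

Upper bound (one-sided):
t* = 2.354 (one-sided for 99%)
Upper bound = x̄ + t* · s/√n = 45.0 + 2.354 · 10.4/√136 = 47.10

We are 99% confident that μ ≤ 47.10.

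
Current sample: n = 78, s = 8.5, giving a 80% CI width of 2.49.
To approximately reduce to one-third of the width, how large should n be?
n ≈ 702

CI width ∝ 1/√n
To reduce width by factor 3, need √n to grow by 3 → need 3² = 9 times as many samples.

Current: n = 78, width = 2.49
New: n = 702, width ≈ 0.82

Width reduced by factor of 2.49/0.82 = 3.04.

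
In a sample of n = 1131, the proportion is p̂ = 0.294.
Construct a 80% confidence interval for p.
(0.277, 0.311)

Proportion CI:
SE = √(p̂(1-p̂)/n) = √(0.294 · 0.706 / 1131) = 0.01355

z* = 1.282
Margin = z* · SE = 1.282 · 0.01355 = 0.0174

CI: 0.294 ± 0.0174 = (0.277, 0.311)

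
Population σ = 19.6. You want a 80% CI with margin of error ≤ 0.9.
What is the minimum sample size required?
n ≥ 780

For margin E ≤ 0.9:
n ≥ (z* · σ / E)²
n ≥ (1.282 · 19.6 / 0.9)²
n ≥ 779.48

Minimum n = 780 (rounding up)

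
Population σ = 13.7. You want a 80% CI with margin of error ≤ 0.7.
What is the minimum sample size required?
n ≥ 630

For margin E ≤ 0.7:
n ≥ (z* · σ / E)²
n ≥ (1.282 · 13.7 / 0.7)²
n ≥ 629.54

Minimum n = 630 (rounding up)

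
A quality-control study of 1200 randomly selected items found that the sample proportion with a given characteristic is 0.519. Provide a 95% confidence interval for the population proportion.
(0.491, 0.547)

Proportion CI:
SE = √(p̂(1-p̂)/n) = √(0.519 · 0.481 / 1200) = 0.01442

z* = 1.960
Margin = z* · SE = 1.960 · 0.01442 = 0.0283

CI: 0.519 ± 0.0283 = (0.491, 0.547)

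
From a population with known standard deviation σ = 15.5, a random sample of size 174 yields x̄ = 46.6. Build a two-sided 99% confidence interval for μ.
(43.57, 49.63)

z-interval (σ known):
z* = 2.576 for 99% confidence

Margin of error = z* · σ/√n = 2.576 · 15.5/√174 = 3.03

CI: (46.6 - 3.03, 46.6 + 3.03) = (43.57, 49.63)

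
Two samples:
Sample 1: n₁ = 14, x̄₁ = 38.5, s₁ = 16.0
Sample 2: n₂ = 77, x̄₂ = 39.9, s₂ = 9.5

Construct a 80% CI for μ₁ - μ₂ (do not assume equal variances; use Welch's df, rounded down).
(-7.33, 4.53)

Difference: x̄₁ - x̄₂ = -1.40
SE = √(s₁²/n₁ + s₂²/n₂) = √(16.0²/14 + 9.5²/77) = 4.4111
df = 14.71 → 14 (Welch–Satterthwaite, rounded down)
t* = 1.345

CI: -1.40 ± 1.345 · 4.4111 = -1.40 ± 5.93 = (-7.33, 4.53)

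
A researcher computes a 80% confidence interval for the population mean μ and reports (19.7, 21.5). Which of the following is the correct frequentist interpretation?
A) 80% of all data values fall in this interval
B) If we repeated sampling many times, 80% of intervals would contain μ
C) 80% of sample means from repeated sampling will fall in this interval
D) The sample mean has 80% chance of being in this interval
B

A) Wrong — a CI is about the parameter μ, not individual data values.
B) Correct — this is the frequentist long-run coverage interpretation.
C) Wrong — coverage applies to intervals containing μ, not to future x̄ values.
D) Wrong — x̄ is observed and sits in the interval by construction.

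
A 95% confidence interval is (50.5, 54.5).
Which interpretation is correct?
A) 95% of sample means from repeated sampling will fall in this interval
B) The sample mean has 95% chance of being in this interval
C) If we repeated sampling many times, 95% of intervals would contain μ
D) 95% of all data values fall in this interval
C

A) Wrong — coverage applies to intervals containing μ, not to future x̄ values.
B) Wrong — x̄ is observed and sits in the interval by construction.
C) Correct — this is the frequentist long-run coverage interpretation.
D) Wrong — a CI is about the parameter μ, not individual data values.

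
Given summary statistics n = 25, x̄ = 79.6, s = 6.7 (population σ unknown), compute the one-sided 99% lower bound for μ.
μ ≥ 76.26

Lower bound (one-sided):
t* = 2.492 (one-sided for 99%)
Lower bound = x̄ - t* · s/√n = 79.6 - 2.492 · 6.7/√25 = 76.26

We are 99% confident that μ ≥ 76.26.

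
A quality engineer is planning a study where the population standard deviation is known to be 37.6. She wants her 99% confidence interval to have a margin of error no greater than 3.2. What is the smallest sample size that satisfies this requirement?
n ≥ 917

For margin E ≤ 3.2:
n ≥ (z* · σ / E)²
n ≥ (2.576 · 37.6 / 3.2)²
n ≥ 916.15

Minimum n = 917 (rounding up)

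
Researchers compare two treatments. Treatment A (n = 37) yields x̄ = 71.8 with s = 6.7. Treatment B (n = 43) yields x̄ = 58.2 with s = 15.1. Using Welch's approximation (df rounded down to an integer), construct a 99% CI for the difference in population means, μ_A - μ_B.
(6.80, 20.40)

Difference: x̄₁ - x̄₂ = 13.60
SE = √(s₁²/n₁ + s₂²/n₂) = √(6.7²/37 + 15.1²/43) = 2.5526
df = 59.77 → 59 (Welch–Satterthwaite, rounded down)
t* = 2.662

CI: 13.60 ± 2.662 · 2.5526 = 13.60 ± 6.80 = (6.80, 20.40)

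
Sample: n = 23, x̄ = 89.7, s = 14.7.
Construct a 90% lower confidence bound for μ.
μ ≥ 85.65

Lower bound (one-sided):
t* = 1.321 (one-sided for 90%)
Lower bound = x̄ - t* · s/√n = 89.7 - 1.321 · 14.7/√23 = 85.65

We are 90% confident that μ ≥ 85.65.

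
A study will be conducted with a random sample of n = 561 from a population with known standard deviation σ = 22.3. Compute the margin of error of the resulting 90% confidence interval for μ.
Margin of error = 1.55

Margin of error = z* · σ/√n
= 1.645 · 22.3/√561
= 1.645 · 22.3/23.6854
= 1.55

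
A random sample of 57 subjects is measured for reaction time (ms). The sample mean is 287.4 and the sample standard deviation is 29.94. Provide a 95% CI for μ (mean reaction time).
(279.46, 295.34)

t-interval (σ unknown):
df = n - 1 = 56
t* = 2.003 for 95% confidence

Margin of error = t* · s/√n = 2.003 · 29.94/√57 = 7.94

CI: (279.46, 295.34)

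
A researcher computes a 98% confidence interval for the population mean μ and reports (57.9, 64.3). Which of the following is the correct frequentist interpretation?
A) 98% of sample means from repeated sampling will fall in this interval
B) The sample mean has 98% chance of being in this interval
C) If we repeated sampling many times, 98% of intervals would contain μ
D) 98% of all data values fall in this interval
C

A) Wrong — coverage applies to intervals containing μ, not to future x̄ values.
B) Wrong — x̄ is observed and sits in the interval by construction.
C) Correct — this is the frequentist long-run coverage interpretation.
D) Wrong — a CI is about the parameter μ, not individual data values.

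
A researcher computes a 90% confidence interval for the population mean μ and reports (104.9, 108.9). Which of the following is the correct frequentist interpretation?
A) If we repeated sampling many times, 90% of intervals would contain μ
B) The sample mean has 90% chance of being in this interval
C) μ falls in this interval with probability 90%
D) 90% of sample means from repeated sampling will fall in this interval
A

A) Correct — this is the frequentist long-run coverage interpretation.
B) Wrong — x̄ is observed and sits in the interval by construction.
C) Wrong — μ is fixed; the randomness lives in the interval, not in μ.
D) Wrong — coverage applies to intervals containing μ, not to future x̄ values.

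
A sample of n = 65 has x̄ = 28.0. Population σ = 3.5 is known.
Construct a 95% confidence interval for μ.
(27.15, 28.85)

z-interval (σ known):
z* = 1.960 for 95% confidence

Margin of error = z* · σ/√n = 1.960 · 3.5/√65 = 0.85

CI: (28.0 - 0.85, 28.0 + 0.85) = (27.15, 28.85)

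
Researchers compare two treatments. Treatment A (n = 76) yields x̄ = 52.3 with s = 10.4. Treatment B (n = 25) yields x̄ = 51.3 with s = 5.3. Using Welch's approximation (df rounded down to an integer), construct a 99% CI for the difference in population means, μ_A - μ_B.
(-3.21, 5.21)

Difference: x̄₁ - x̄₂ = 1.00
SE = √(s₁²/n₁ + s₂²/n₂) = √(10.4²/76 + 5.3²/25) = 1.5959
df = 81.47 → 81 (Welch–Satterthwaite, rounded down)
t* = 2.638

CI: 1.00 ± 2.638 · 1.5959 = 1.00 ± 4.21 = (-3.21, 5.21)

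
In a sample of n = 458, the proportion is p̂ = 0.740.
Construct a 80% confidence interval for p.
(0.714, 0.766)

Proportion CI:
SE = √(p̂(1-p̂)/n) = √(0.740 · 0.260 / 458) = 0.02050

z* = 1.282
Margin = z* · SE = 1.282 · 0.02050 = 0.0263

CI: 0.740 ± 0.0263 = (0.714, 0.766)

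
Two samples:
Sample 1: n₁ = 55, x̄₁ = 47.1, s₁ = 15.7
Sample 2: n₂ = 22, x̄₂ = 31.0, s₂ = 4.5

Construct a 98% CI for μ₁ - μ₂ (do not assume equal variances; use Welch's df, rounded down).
(10.57, 21.63)

Difference: x̄₁ - x̄₂ = 16.10
SE = √(s₁²/n₁ + s₂²/n₂) = √(15.7²/55 + 4.5²/22) = 2.3242
df = 70.78 → 70 (Welch–Satterthwaite, rounded down)
t* = 2.381

CI: 16.10 ± 2.381 · 2.3242 = 16.10 ± 5.53 = (10.57, 21.63)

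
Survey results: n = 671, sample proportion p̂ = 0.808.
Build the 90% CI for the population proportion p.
(0.783, 0.833)

Proportion CI:
SE = √(p̂(1-p̂)/n) = √(0.808 · 0.192 / 671) = 0.01521

z* = 1.645
Margin = z* · SE = 1.645 · 0.01521 = 0.0250

CI: 0.808 ± 0.0250 = (0.783, 0.833)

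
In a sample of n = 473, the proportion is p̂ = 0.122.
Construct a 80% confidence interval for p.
(0.103, 0.141)

Proportion CI:
SE = √(p̂(1-p̂)/n) = √(0.122 · 0.878 / 473) = 0.01505

z* = 1.282
Margin = z* · SE = 1.282 · 0.01505 = 0.0193

CI: 0.122 ± 0.0193 = (0.103, 0.141)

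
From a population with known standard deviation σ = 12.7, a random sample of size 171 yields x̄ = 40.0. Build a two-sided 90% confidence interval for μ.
(38.40, 41.60)

z-interval (σ known):
z* = 1.645 for 90% confidence

Margin of error = z* · σ/√n = 1.645 · 12.7/√171 = 1.60

CI: (40.0 - 1.60, 40.0 + 1.60) = (38.40, 41.60)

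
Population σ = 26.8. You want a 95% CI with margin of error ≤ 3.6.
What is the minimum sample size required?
n ≥ 213

For margin E ≤ 3.6:
n ≥ (z* · σ / E)²
n ≥ (1.960 · 26.8 / 3.6)²
n ≥ 212.90

Minimum n = 213 (rounding up)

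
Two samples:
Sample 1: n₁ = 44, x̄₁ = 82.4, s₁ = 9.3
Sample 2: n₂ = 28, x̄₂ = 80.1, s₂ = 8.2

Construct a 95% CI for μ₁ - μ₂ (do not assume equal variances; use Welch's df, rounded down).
(-1.88, 6.48)

Difference: x̄₁ - x̄₂ = 2.30
SE = √(s₁²/n₁ + s₂²/n₂) = √(9.3²/44 + 8.2²/28) = 2.0898
df = 62.85 → 62 (Welch–Satterthwaite, rounded down)
t* = 1.999

CI: 2.30 ± 1.999 · 2.0898 = 2.30 ± 4.18 = (-1.88, 6.48)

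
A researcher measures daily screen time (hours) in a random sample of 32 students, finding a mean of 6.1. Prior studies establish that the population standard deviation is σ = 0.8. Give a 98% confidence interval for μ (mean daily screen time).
(5.77, 6.43)

z-interval (σ known):
z* = 2.326 for 98% confidence

Margin of error = z* · σ/√n = 2.326 · 0.8/√32 = 0.33

CI: (6.1 - 0.33, 6.1 + 0.33) = (5.77, 6.43)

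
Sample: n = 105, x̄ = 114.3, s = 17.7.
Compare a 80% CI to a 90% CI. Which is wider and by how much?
90% CI is wider by 1.27

df = 104
80% CI: t* = 1.290, (112.07, 116.53), width = 2 · t* · s/√n = 4.46
90% CI: t* = 1.660, (111.43, 117.17), width = 2 · t* · s/√n = 5.73

The 90% CI is wider by 5.73 - 4.46 = 1.27.
Higher confidence requires a wider interval.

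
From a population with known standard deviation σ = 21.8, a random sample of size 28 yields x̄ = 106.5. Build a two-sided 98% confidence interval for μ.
(96.92, 116.08)

z-interval (σ known):
z* = 2.326 for 98% confidence

Margin of error = z* · σ/√n = 2.326 · 21.8/√28 = 9.58

CI: (106.5 - 9.58, 106.5 + 9.58) = (96.92, 116.08)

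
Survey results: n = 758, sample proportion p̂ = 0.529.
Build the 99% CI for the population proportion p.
(0.482, 0.576)

Proportion CI:
SE = √(p̂(1-p̂)/n) = √(0.529 · 0.471 / 758) = 0.01813

z* = 2.576
Margin = z* · SE = 2.576 · 0.01813 = 0.0467

CI: 0.529 ± 0.0467 = (0.482, 0.576)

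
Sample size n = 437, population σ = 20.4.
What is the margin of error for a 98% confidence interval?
Margin of error = 2.27

Margin of error = z* · σ/√n
= 2.326 · 20.4/√437
= 2.326 · 20.4/20.9045
= 2.27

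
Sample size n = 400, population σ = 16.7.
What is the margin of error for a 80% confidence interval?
Margin of error = 1.07

Margin of error = z* · σ/√n
= 1.282 · 16.7/√400
= 1.282 · 16.7/20.0000
= 1.07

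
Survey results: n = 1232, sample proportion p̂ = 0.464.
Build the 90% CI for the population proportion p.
(0.441, 0.487)

Proportion CI:
SE = √(p̂(1-p̂)/n) = √(0.464 · 0.536 / 1232) = 0.01421

z* = 1.645
Margin = z* · SE = 1.645 · 0.01421 = 0.0234

CI: 0.464 ± 0.0234 = (0.441, 0.487)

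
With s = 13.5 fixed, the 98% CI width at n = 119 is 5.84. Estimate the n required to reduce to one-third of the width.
n ≈ 1071

CI width ∝ 1/√n
To reduce width by factor 3, need √n to grow by 3 → need 3² = 9 times as many samples.

Current: n = 119, width = 5.84
New: n = 1071, width ≈ 1.92

Width reduced by factor of 5.84/1.92 = 3.04.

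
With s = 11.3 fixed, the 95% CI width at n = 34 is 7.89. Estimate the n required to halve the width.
n ≈ 136

CI width ∝ 1/√n
To reduce width by factor 2, need √n to grow by 2 → need 2² = 4 times as many samples.

Current: n = 34, width = 7.89
New: n = 136, width ≈ 3.83

Width reduced by factor of 7.89/3.83 = 2.06.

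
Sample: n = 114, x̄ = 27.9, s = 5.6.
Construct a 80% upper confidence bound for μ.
μ ≤ 28.34

Upper bound (one-sided):
t* = 0.845 (one-sided for 80%)
Upper bound = x̄ + t* · s/√n = 27.9 + 0.845 · 5.6/√114 = 28.34

We are 80% confident that μ ≤ 28.34.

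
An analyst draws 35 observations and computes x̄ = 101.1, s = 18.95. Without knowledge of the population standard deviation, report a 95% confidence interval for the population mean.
(94.59, 107.61)

t-interval (σ unknown):
df = n - 1 = 34
t* = 2.032 for 95% confidence

Margin of error = t* · s/√n = 2.032 · 18.95/√35 = 6.51

CI: (94.59, 107.61)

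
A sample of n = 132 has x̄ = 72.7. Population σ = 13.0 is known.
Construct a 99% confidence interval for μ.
(69.79, 75.61)

z-interval (σ known):
z* = 2.576 for 99% confidence

Margin of error = z* · σ/√n = 2.576 · 13.0/√132 = 2.91

CI: (72.7 - 2.91, 72.7 + 2.91) = (69.79, 75.61)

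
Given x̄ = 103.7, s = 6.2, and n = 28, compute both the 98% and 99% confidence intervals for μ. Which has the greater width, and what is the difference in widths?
99% CI is wider by 0.69

df = 27
98% CI: t* = 2.473, (100.80, 106.60), width = 2 · t* · s/√n = 5.80
99% CI: t* = 2.771, (100.45, 106.95), width = 2 · t* · s/√n = 6.49

The 99% CI is wider by 6.49 - 5.80 = 0.69.
Higher confidence requires a wider interval.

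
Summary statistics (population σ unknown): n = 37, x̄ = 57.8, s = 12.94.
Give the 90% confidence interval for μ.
(54.21, 61.39)

t-interval (σ unknown):
df = n - 1 = 36
t* = 1.688 for 90% confidence

Margin of error = t* · s/√n = 1.688 · 12.94/√37 = 3.59

CI: (54.21, 61.39)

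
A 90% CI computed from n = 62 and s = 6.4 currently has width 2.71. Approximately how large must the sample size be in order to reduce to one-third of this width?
n ≈ 558

CI width ∝ 1/√n
To reduce width by factor 3, need √n to grow by 3 → need 3² = 9 times as many samples.

Current: n = 62, width = 2.71
New: n = 558, width ≈ 0.89

Width reduced by factor of 2.71/0.89 = 3.04.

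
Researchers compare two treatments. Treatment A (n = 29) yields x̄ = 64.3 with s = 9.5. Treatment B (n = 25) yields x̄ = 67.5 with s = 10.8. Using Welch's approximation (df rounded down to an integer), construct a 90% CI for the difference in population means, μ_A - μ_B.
(-7.88, 1.48)

Difference: x̄₁ - x̄₂ = -3.20
SE = √(s₁²/n₁ + s₂²/n₂) = √(9.5²/29 + 10.8²/25) = 2.7888
df = 48.28 → 48 (Welch–Satterthwaite, rounded down)
t* = 1.677

CI: -3.20 ± 1.677 · 2.7888 = -3.20 ± 4.68 = (-7.88, 1.48)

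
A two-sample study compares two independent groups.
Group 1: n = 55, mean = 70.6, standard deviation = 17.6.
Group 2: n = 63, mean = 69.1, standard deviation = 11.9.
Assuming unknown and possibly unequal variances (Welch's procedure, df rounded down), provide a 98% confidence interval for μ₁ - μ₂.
(-5.15, 8.15)

Difference: x̄₁ - x̄₂ = 1.50
SE = √(s₁²/n₁ + s₂²/n₂) = √(17.6²/55 + 11.9²/63) = 2.8071
df = 92.83 → 92 (Welch–Satterthwaite, rounded down)
t* = 2.368

CI: 1.50 ± 2.368 · 2.8071 = 1.50 ± 6.65 = (-5.15, 8.15)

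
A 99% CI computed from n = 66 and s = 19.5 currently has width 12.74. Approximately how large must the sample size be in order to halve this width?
n ≈ 264

CI width ∝ 1/√n
To reduce width by factor 2, need √n to grow by 2 → need 2² = 4 times as many samples.

Current: n = 66, width = 12.74
New: n = 264, width ≈ 6.23

Width reduced by factor of 12.74/6.23 = 2.04.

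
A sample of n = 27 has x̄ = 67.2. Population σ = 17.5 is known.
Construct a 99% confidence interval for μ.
(58.52, 75.88)

z-interval (σ known):
z* = 2.576 for 99% confidence

Margin of error = z* · σ/√n = 2.576 · 17.5/√27 = 8.68

CI: (67.2 - 8.68, 67.2 + 8.68) = (58.52, 75.88)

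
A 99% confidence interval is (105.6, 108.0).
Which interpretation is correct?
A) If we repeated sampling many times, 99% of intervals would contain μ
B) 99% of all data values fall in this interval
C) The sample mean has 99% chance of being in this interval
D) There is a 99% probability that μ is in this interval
A

A) Correct — this is the frequentist long-run coverage interpretation.
B) Wrong — a CI is about the parameter μ, not individual data values.
C) Wrong — x̄ is observed and sits in the interval by construction.
D) Wrong — μ is fixed; the randomness lives in the interval, not in μ.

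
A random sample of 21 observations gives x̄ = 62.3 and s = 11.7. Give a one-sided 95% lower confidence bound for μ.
μ ≥ 57.90

Lower bound (one-sided):
t* = 1.725 (one-sided for 95%)
Lower bound = x̄ - t* · s/√n = 62.3 - 1.725 · 11.7/√21 = 57.90

We are 95% confident that μ ≥ 57.90.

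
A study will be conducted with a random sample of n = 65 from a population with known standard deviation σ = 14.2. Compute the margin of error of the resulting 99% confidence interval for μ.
Margin of error = 4.54

Margin of error = z* · σ/√n
= 2.576 · 14.2/√65
= 2.576 · 14.2/8.0623
= 4.54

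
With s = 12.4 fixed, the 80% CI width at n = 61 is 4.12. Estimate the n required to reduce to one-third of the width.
n ≈ 549

CI width ∝ 1/√n
To reduce width by factor 3, need √n to grow by 3 → need 3² = 9 times as many samples.

Current: n = 61, width = 4.12
New: n = 549, width ≈ 1.36

Width reduced by factor of 4.12/1.36 = 3.03.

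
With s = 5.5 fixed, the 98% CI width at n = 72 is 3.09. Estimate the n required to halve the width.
n ≈ 288

CI width ∝ 1/√n
To reduce width by factor 2, need √n to grow by 2 → need 2² = 4 times as many samples.

Current: n = 72, width = 3.09
New: n = 288, width ≈ 1.52

Width reduced by factor of 3.09/1.52 = 2.03.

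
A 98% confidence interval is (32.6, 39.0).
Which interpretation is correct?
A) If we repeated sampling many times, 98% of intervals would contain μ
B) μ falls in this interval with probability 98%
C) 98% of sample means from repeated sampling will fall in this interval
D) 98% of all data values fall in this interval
A

A) Correct — this is the frequentist long-run coverage interpretation.
B) Wrong — μ is fixed; the randomness lives in the interval, not in μ.
C) Wrong — coverage applies to intervals containing μ, not to future x̄ values.
D) Wrong — a CI is about the parameter μ, not individual data values.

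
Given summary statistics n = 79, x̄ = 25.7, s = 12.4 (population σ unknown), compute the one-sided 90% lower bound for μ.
μ ≥ 23.90

Lower bound (one-sided):
t* = 1.292 (one-sided for 90%)
Lower bound = x̄ - t* · s/√n = 25.7 - 1.292 · 12.4/√79 = 23.90

We are 90% confident that μ ≥ 23.90.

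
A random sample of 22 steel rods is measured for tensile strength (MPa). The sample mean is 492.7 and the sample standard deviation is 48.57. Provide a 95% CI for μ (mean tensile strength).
(471.16, 514.24)

t-interval (σ unknown):
df = n - 1 = 21
t* = 2.080 for 95% confidence

Margin of error = t* · s/√n = 2.080 · 48.57/√22 = 21.54

CI: (471.16, 514.24)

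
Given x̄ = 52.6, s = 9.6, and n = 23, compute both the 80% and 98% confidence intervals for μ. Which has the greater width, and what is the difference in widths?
98% CI is wider by 4.75

df = 22
80% CI: t* = 1.321, (49.96, 55.24), width = 2 · t* · s/√n = 5.29
98% CI: t* = 2.508, (47.58, 57.62), width = 2 · t* · s/√n = 10.04

The 98% CI is wider by 10.04 - 5.29 = 4.75.
Higher confidence requires a wider interval.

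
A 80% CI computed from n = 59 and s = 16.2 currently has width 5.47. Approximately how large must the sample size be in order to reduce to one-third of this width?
n ≈ 531

CI width ∝ 1/√n
To reduce width by factor 3, need √n to grow by 3 → need 3² = 9 times as many samples.

Current: n = 59, width = 5.47
New: n = 531, width ≈ 1.80

Width reduced by factor of 5.47/1.80 = 3.04.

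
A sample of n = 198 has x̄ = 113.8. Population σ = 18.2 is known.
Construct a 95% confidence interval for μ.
(111.26, 116.34)

z-interval (σ known):
z* = 1.960 for 95% confidence

Margin of error = z* · σ/√n = 1.960 · 18.2/√198 = 2.54

CI: (113.8 - 2.54, 113.8 + 2.54) = (111.26, 116.34)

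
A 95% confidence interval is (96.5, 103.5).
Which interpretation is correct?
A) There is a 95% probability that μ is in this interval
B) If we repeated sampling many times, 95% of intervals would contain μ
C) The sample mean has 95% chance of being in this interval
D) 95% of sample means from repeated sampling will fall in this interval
B

A) Wrong — μ is fixed; the randomness lives in the interval, not in μ.
B) Correct — this is the frequentist long-run coverage interpretation.
C) Wrong — x̄ is observed and sits in the interval by construction.
D) Wrong — coverage applies to intervals containing μ, not to future x̄ values.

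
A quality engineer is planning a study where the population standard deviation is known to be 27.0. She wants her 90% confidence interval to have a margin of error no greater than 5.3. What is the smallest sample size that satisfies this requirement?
n ≥ 71

For margin E ≤ 5.3:
n ≥ (z* · σ / E)²
n ≥ (1.645 · 27.0 / 5.3)²
n ≥ 70.23

Minimum n = 71 (rounding up)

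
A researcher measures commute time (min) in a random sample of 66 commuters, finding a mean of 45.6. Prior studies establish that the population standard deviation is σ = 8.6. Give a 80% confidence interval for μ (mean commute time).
(44.24, 46.96)

z-interval (σ known):
z* = 1.282 for 80% confidence

Margin of error = z* · σ/√n = 1.282 · 8.6/√66 = 1.36

CI: (45.6 - 1.36, 45.6 + 1.36) = (44.24, 46.96)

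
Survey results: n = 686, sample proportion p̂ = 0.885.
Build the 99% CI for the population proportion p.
(0.854, 0.916)

Proportion CI:
SE = √(p̂(1-p̂)/n) = √(0.885 · 0.115 / 686) = 0.01218

z* = 2.576
Margin = z* · SE = 2.576 · 0.01218 = 0.0314

CI: 0.885 ± 0.0314 = (0.854, 0.916)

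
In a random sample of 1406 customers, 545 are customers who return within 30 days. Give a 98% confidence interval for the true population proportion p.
(0.357, 0.418)

Proportion CI:
p̂ = 545/1406 = 0.38762
SE = √(p̂(1-p̂)/n) = √(0.38762 · 0.61238 / 1406) = 0.01299

z* = 2.326
Margin = z* · SE = 2.326 · 0.01299 = 0.0302

CI: 0.38762 ± 0.0302 = (0.357, 0.418)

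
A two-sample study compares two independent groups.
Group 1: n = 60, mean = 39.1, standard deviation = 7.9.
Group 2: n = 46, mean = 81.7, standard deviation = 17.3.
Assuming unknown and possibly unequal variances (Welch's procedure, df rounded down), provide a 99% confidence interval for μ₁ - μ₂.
(-49.91, -35.29)

Difference: x̄₁ - x̄₂ = -42.60
SE = √(s₁²/n₁ + s₂²/n₂) = √(7.9²/60 + 17.3²/46) = 2.7471
df = 59.38 → 59 (Welch–Satterthwaite, rounded down)
t* = 2.662

CI: -42.60 ± 2.662 · 2.7471 = -42.60 ± 7.31 = (-49.91, -35.29)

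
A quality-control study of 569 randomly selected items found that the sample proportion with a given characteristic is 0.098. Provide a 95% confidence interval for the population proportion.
(0.074, 0.122)

Proportion CI:
SE = √(p̂(1-p̂)/n) = √(0.098 · 0.902 / 569) = 0.01246

z* = 1.960
Margin = z* · SE = 1.960 · 0.01246 = 0.0244

CI: 0.098 ± 0.0244 = (0.074, 0.122)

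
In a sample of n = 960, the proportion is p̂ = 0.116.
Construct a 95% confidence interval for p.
(0.096, 0.136)

Proportion CI:
SE = √(p̂(1-p̂)/n) = √(0.116 · 0.884 / 960) = 0.01034

z* = 1.960
Margin = z* · SE = 1.960 · 0.01034 = 0.0203

CI: 0.116 ± 0.0203 = (0.096, 0.136)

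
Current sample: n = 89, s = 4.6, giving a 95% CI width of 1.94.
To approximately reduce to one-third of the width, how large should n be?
n ≈ 801

CI width ∝ 1/√n
To reduce width by factor 3, need √n to grow by 3 → need 3² = 9 times as many samples.

Current: n = 89, width = 1.94
New: n = 801, width ≈ 0.64

Width reduced by factor of 1.94/0.64 = 3.03.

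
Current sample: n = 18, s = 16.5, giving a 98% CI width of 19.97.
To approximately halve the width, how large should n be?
n ≈ 72

CI width ∝ 1/√n
To reduce width by factor 2, need √n to grow by 2 → need 2² = 4 times as many samples.

Current: n = 18, width = 19.97
New: n = 72, width ≈ 9.26

Width reduced by factor of 19.97/9.26 = 2.16.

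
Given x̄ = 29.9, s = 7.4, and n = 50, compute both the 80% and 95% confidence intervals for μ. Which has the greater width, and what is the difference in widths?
95% CI is wider by 1.49

df = 49
80% CI: t* = 1.299, (28.54, 31.26), width = 2 · t* · s/√n = 2.72
95% CI: t* = 2.010, (27.80, 32.00), width = 2 · t* · s/√n = 4.21

The 95% CI is wider by 4.21 - 2.72 = 1.49.
Higher confidence requires a wider interval.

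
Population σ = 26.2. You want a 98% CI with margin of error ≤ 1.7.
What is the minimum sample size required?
n ≥ 1286

For margin E ≤ 1.7:
n ≥ (z* · σ / E)²
n ≥ (2.326 · 26.2 / 1.7)²
n ≥ 1285.06

Minimum n = 1286 (rounding up)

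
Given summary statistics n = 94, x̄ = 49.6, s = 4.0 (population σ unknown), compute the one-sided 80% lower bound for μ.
μ ≥ 49.25

Lower bound (one-sided):
t* = 0.846 (one-sided for 80%)
Lower bound = x̄ - t* · s/√n = 49.6 - 0.846 · 4.0/√94 = 49.25

We are 80% confident that μ ≥ 49.25.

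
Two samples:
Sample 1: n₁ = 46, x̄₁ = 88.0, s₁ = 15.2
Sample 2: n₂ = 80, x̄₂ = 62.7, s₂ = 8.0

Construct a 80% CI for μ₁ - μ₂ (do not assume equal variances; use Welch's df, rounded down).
(22.17, 28.43)

Difference: x̄₁ - x̄₂ = 25.30
SE = √(s₁²/n₁ + s₂²/n₂) = √(15.2²/46 + 8.0²/80) = 2.4130
df = 59.62 → 59 (Welch–Satterthwaite, rounded down)
t* = 1.296

CI: 25.30 ± 1.296 · 2.4130 = 25.30 ± 3.13 = (22.17, 28.43)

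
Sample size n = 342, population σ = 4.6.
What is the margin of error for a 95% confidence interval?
Margin of error = 0.49

Margin of error = z* · σ/√n
= 1.960 · 4.6/√342
= 1.960 · 4.6/18.4932
= 0.49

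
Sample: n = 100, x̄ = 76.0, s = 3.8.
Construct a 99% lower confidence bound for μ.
μ ≥ 75.10

Lower bound (one-sided):
t* = 2.365 (one-sided for 99%)
Lower bound = x̄ - t* · s/√n = 76.0 - 2.365 · 3.8/√100 = 75.10

We are 99% confident that μ ≥ 75.10.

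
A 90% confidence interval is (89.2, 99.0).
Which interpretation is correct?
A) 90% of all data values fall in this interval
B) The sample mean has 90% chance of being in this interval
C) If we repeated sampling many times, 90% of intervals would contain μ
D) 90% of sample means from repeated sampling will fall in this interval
C

A) Wrong — a CI is about the parameter μ, not individual data values.
B) Wrong — x̄ is observed and sits in the interval by construction.
C) Correct — this is the frequentist long-run coverage interpretation.
D) Wrong — coverage applies to intervals containing μ, not to future x̄ values.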